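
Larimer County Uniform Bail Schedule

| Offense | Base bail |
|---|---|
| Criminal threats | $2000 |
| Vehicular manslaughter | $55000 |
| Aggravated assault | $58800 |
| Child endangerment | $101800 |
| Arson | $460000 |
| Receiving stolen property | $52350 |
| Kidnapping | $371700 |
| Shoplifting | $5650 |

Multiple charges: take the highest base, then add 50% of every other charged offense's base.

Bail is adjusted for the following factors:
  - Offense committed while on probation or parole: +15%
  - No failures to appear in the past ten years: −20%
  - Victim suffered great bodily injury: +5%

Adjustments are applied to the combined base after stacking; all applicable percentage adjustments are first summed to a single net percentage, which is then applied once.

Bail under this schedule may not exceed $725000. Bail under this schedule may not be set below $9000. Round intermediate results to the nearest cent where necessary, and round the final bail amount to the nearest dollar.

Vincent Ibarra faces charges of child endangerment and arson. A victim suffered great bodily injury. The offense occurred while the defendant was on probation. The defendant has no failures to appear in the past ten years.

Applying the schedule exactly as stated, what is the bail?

Base amounts from the schedule: child endangerment $101800; arson $460000.
Stacking rule: highest base plus 50% of each additional charge. Highest is arson at $460000. Additional: $101800 × 50% = $50900. Combined base = $460000 + $50900 = $510900.
Net percentage adjustment: +15% −20% +5% = +0%. $510900 × 1 = $510900.
$510900 is within the $725000 maximum.
$510900 is at or above the $9000 minimum.

$510900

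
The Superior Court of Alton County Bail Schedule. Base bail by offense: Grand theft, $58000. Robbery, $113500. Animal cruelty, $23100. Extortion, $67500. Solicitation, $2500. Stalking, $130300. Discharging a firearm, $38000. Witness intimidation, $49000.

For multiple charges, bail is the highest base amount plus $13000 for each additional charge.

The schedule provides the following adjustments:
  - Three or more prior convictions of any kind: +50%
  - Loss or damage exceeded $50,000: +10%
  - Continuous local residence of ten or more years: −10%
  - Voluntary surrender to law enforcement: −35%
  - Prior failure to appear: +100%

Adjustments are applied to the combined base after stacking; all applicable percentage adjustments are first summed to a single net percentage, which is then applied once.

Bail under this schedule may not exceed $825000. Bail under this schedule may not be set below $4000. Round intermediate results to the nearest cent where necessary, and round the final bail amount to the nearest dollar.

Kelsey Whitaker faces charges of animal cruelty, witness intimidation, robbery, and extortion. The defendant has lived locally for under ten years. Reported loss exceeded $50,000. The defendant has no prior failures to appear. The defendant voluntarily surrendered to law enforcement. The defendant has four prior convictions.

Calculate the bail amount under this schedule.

Base amounts from the schedule: animal cruelty $23100; witness intimidation $49000; robbery $113500; extortion $67500.
Stacking rule: highest base plus $13000 per additional charge. Highest is robbery at $113500; 3 additional charges → +$39000. Combined base = $152500.
Net percentage adjustment: +50% +10% −35% = +25%. $152500 × 1.25 = $190625.
$190625 is within the $825000 maximum.
$190625 is at or above the $4000 minimum.

$190625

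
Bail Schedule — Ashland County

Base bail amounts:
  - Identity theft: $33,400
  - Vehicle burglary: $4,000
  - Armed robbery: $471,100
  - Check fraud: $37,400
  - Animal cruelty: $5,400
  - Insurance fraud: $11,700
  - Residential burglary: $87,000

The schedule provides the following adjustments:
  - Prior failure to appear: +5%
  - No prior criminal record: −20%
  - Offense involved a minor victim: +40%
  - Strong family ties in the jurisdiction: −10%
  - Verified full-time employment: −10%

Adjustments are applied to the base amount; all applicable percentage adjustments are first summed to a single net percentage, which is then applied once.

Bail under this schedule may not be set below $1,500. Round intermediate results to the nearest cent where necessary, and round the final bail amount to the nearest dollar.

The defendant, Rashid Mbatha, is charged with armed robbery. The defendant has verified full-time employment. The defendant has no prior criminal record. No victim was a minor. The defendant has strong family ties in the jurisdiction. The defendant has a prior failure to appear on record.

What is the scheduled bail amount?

Base amounts from the schedule: armed robbery $471,100.
Single charge. Combined base = $471,100.
Net percentage adjustment: +5% −20% −10% −10% = −35%. $471,100 × 0.65 = $306,215.
$306,215 is at or above the $1,500 minimum.

$306,215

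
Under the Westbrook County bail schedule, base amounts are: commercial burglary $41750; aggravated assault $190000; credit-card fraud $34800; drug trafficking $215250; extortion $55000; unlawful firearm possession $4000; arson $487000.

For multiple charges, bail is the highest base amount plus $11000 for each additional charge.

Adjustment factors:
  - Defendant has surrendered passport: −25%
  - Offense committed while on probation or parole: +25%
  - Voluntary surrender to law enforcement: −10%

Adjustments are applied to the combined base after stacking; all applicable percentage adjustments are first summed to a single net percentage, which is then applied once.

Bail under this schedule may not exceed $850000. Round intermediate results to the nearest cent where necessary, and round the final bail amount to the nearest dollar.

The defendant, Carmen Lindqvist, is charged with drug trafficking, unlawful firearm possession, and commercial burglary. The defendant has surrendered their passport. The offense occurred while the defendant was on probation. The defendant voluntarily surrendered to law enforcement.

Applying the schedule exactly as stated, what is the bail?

Base amounts from the schedule: drug trafficking $215250; unlawful firearm possession $4000; commercial burglary $41750.
Stacking rule: highest base plus $11000 per additional charge. Highest is drug trafficking at $215250; 2 additional charges → +$22000. Combined base = $237250.
Net percentage adjustment: −25% +25% −10% = −10%. $237250 × 0.9 = $213525.
$213525 is within the $850000 maximum.

$213525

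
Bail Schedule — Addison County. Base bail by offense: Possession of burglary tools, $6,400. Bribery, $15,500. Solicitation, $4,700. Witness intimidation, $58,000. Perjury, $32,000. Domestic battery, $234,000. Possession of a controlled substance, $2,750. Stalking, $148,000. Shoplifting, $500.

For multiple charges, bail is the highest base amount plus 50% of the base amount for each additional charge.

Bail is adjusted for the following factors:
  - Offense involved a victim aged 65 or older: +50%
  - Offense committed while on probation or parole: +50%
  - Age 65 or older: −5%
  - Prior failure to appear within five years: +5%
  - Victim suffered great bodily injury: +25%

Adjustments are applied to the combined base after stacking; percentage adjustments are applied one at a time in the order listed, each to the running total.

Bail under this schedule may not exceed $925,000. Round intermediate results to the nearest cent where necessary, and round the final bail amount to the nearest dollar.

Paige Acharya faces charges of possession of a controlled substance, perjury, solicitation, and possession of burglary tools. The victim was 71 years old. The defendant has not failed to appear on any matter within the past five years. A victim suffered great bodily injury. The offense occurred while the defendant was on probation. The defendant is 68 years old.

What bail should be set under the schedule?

Base amounts from the schedule: possession of a controlled substance $2,750; perjury $32,000; solicitation $4,700; possession of burglary tools $6,400.
Stacking rule: highest base plus 50% of each additional charge. Highest is perjury at $32,000. Additional: $2,750 × 50% = $1,375; $4,700 × 50% = $2,350; $6,400 × 50% = $3,200. Combined base = $32,000 + $6,925 = $38,925.
Offense involved a victim aged 65 or older (+50%): $38,925 × 1.5 = $58,387.50.
Offense committed while on probation or parole (+50%): $58,387.50 × 1.5 = $87,581.25.
Age 65 or older (−5%): $87,581.25 × 0.95 = $83,202.19.
Victim suffered great bodily injury (+25%): $83,202.19 × 1.25 = $104,002.74.
$104,002.74 is within the $925,000 maximum.
Rounded to the nearest dollar: $104,003.

$104,003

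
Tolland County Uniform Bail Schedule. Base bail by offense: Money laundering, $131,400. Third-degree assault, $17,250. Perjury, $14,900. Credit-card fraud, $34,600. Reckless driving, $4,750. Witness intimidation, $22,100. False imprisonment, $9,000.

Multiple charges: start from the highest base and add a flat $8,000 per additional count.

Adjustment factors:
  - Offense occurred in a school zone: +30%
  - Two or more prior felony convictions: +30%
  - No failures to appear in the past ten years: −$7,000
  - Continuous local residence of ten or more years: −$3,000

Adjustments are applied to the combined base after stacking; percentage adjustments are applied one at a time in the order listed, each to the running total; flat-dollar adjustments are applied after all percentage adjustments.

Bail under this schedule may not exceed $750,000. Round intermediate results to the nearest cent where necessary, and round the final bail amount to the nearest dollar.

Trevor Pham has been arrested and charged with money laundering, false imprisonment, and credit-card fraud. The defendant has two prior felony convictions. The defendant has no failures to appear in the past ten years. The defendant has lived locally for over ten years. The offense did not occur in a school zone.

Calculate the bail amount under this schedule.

Base amounts from the schedule: money laundering $131,400; false imprisonment $9,000; credit-card fraud $34,600.
Stacking rule: highest base plus $8,000 per additional charge. Highest is money laundering at $131,400; 2 additional charges → +$16,000. Combined base = $147,400.
Two or more prior felony convictions (+30%): $147,400 × 1.3 = $191,620.
No failures to appear in the past ten years (−$7,000 flat): $191,620 − $7,000 = $184,620.
Continuous local residence of ten or more years (−$3,000 flat): $184,620 − $3,000 = $181,620.
$181,620 is within the $750,000 maximum.

$181,620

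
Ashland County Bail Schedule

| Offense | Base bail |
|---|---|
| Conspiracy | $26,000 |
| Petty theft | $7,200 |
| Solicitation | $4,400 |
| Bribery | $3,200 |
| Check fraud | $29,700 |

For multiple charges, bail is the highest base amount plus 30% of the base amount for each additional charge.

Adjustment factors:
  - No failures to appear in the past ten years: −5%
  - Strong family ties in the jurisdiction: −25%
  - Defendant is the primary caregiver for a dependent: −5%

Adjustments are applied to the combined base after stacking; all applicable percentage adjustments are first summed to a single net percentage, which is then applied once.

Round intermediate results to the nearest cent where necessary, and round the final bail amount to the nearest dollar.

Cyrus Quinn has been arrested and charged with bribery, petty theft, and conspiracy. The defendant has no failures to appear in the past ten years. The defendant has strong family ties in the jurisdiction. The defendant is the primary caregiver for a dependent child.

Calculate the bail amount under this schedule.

Base amounts from the schedule: bribery $3,200; petty theft $7,200; conspiracy $26,000.
Stacking rule: highest base plus 30% of each additional charge. Highest is conspiracy at $26,000. Additional: $3,200 × 30% = $960; $7,200 × 30% = $2,160. Combined base = $26,000 + $3,120 = $29,120.
Net percentage adjustment: −5% −25% −5% = −35%. $29,120 × 0.65 = $18,928.

$18,928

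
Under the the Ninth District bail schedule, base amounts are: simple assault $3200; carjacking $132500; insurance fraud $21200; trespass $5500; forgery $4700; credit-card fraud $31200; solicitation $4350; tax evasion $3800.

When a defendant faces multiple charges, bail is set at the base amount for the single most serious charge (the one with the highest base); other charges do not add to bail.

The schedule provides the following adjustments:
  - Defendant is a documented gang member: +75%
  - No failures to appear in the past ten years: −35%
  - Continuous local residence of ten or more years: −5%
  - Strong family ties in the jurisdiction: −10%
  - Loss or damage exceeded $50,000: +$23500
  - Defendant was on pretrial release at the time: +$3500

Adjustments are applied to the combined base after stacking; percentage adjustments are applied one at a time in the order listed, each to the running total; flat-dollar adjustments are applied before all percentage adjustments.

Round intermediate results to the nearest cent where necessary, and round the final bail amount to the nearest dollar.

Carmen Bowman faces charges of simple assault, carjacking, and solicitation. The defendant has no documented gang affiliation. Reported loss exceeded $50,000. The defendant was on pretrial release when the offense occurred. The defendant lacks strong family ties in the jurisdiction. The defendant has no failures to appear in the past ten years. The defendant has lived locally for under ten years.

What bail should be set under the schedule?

Base amounts from the schedule: simple assault $3200; carjacking $132500; solicitation $4350.
Stacking rule: use the highest base only. Highest is carjacking at $132500. Combined base = $132500.
Loss or damage exceeded $50,000 (+$23500 flat): $132500 + $23500 = $156000.
Defendant was on pretrial release at the time (+$3500 flat): $156000 + $3500 = $159500.
No failures to appear in the past ten years (−35%): $159500 × 0.65 = $103675.

$103675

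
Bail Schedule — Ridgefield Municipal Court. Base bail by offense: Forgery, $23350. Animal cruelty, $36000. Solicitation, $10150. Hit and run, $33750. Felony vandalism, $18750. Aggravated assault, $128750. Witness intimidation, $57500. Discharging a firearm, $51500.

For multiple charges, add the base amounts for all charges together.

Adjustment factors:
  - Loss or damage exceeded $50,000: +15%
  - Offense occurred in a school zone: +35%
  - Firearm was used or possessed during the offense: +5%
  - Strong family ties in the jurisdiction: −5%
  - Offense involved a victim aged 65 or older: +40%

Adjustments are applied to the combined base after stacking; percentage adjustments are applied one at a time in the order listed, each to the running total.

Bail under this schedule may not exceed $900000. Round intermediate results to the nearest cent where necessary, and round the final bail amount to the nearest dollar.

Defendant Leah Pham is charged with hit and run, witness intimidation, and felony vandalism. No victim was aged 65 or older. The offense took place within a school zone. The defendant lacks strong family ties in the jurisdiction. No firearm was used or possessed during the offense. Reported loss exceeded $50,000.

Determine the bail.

Base amounts from the schedule: hit and run $33750; witness intimidation $57500; felony vandalism $18750.
Stacking rule: sum of all bases. $33750 + $57500 + $18750 = $110000.
Loss or damage exceeded $50,000 (+15%): $110000 × 1.15 = $126500.
Offense occurred in a school zone (+35%): $126500 × 1.35 = $170775.
$170775 is within the $900000 maximum.

$170775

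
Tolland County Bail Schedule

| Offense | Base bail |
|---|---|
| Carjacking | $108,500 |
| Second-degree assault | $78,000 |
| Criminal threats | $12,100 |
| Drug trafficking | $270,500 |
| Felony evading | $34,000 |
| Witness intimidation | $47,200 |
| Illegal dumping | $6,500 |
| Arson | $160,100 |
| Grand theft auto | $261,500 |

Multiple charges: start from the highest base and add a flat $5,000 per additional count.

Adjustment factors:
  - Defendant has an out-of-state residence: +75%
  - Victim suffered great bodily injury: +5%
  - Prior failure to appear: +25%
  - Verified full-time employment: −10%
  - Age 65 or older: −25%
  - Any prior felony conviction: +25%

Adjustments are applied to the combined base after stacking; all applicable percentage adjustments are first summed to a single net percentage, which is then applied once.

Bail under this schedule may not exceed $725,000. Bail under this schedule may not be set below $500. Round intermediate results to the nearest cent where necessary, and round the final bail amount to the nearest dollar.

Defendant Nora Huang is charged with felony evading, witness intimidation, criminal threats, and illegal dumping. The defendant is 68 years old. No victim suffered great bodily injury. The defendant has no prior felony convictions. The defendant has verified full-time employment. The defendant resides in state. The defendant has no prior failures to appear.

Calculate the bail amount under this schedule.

$40,430

Base amounts from the schedule: felony evading $34,000; witness intimidation $47,200; criminal threats $12,100; illegal dumping $6,500.
Stacking rule: highest base plus $5,000 per additional charge. Highest is witness intimidation at $47,200; 3 additional charges → +$15,000. Combined base = $62,200.
Net percentage adjustment: −10% −25% = −35%. $62,200 × 0.65 = $40,430.
$40,430 is within the $725,000 maximum.
$40,430 is at or above the $500 minimum.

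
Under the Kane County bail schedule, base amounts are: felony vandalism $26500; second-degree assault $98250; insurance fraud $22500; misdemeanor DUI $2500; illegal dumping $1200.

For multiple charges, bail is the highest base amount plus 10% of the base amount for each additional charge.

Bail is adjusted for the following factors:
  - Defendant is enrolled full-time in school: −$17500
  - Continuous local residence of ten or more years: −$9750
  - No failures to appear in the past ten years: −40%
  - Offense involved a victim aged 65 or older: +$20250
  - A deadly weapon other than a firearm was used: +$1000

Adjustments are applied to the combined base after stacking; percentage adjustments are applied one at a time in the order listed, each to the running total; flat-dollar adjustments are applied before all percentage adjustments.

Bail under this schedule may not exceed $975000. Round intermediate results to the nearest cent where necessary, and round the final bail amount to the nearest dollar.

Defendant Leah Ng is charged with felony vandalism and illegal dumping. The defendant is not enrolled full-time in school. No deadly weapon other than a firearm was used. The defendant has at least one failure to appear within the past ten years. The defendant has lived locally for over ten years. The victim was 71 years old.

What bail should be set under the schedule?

$37120

Base amounts from the schedule: felony vandalism $26500; illegal dumping $1200.
Stacking rule: highest base plus 10% of each additional charge. Highest is felony vandalism at $26500. Additional: $1200 × 10% = $120. Combined base = $26500 + $120 = $26620.
Continuous local residence of ten or more years (−$9750 flat): $26620 − $9750 = $16870.
Offense involved a victim aged 65 or older (+$20250 flat): $16870 + $20250 = $37120.
$37120 is within the $975000 maximum.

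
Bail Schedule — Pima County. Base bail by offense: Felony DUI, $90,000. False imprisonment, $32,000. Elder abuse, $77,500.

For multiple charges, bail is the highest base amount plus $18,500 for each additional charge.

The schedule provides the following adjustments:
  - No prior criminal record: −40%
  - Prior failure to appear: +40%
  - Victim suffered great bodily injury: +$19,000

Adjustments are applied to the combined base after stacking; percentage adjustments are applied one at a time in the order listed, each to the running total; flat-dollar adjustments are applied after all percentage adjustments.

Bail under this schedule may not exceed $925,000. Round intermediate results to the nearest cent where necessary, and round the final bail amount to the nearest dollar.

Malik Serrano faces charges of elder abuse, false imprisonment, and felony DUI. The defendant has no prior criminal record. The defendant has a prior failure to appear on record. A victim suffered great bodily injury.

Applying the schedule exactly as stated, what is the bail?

$125,680

Base amounts from the schedule: elder abuse $77,500; false imprisonment $32,000; felony DUI $90,000.
Stacking rule: highest base plus $18,500 per additional charge. Highest is felony DUI at $90,000; 2 additional charges → +$37,000. Combined base = $127,000.
No prior criminal record (−40%): $127,000 × 0.6 = $76,200.
Prior failure to appear (+40%): $76,200 × 1.4 = $106,680.
Victim suffered great bodily injury (+$19,000 flat): $106,680 + $19,000 = $125,680.
$125,680 is within the $925,000 maximum.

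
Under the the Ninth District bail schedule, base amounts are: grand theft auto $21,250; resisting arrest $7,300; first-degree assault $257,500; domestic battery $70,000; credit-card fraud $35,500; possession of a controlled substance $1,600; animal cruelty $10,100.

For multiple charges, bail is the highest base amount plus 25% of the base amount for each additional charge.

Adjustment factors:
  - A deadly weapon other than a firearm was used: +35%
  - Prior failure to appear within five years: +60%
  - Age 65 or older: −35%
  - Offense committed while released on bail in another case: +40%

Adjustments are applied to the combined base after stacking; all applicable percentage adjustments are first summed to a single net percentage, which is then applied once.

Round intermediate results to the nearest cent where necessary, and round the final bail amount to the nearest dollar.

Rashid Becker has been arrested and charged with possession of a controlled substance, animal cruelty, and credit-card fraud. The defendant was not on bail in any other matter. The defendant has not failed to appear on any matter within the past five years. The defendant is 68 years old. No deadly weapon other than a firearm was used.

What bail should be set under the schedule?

Base amounts from the schedule: possession of a controlled substance $1,600; animal cruelty $10,100; credit-card fraud $35,500.
Stacking rule: highest base plus 25% of each additional charge. Highest is credit-card fraud at $35,500. Additional: $1,600 × 25% = $400; $10,100 × 25% = $2,525. Combined base = $35,500 + $2,925 = $38,425.
Age 65 or older (−35%): $38,425 × 0.65 = $24,976.25.
Rounded to the nearest dollar: $24,976.

$24,976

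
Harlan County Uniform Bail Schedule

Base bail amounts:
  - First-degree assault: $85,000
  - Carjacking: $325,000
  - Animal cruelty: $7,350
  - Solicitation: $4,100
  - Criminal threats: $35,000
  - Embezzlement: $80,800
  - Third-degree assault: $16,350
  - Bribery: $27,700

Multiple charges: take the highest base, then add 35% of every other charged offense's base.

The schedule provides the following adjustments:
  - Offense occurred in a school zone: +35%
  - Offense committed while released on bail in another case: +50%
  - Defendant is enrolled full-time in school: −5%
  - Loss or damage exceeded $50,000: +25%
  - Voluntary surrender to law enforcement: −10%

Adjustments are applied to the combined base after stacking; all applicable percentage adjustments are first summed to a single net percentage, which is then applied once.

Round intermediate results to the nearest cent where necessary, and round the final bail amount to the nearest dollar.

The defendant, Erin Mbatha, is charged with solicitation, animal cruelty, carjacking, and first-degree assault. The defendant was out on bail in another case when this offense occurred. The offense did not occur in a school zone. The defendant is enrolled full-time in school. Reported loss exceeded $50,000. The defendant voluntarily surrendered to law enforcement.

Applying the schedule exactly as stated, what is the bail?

Base amounts from the schedule: solicitation $4,100; animal cruelty $7,350; carjacking $325,000; first-degree assault $85,000.
Stacking rule: highest base plus 35% of each additional charge. Highest is carjacking at $325,000. Additional: $4,100 × 35% = $1,435; $7,350 × 35% = $2,572.50; $85,000 × 35% = $29,750. Combined base = $325,000 + $33,757.50 = $358,757.50.
Net percentage adjustment: +50% −5% +25% −10% = +60%. $358,757.50 × 1.6 = $574,012.

$574,012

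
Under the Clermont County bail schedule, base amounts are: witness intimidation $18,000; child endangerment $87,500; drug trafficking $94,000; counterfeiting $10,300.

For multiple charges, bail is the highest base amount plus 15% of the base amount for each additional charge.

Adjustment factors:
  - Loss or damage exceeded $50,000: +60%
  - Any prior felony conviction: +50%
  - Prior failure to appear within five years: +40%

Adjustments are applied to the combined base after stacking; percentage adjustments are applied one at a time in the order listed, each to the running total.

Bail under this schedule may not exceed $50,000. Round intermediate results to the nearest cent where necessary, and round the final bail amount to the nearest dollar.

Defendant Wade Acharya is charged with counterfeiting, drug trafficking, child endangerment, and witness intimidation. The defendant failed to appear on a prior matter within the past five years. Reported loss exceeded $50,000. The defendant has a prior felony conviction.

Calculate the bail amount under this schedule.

Base amounts from the schedule: counterfeiting $10,300; drug trafficking $94,000; child endangerment $87,500; witness intimidation $18,000.
Stacking rule: highest base plus 15% of each additional charge. Highest is drug trafficking at $94,000. Additional: $10,300 × 15% = $1,545; $87,500 × 15% = $13,125; $18,000 × 15% = $2,700. Combined base = $94,000 + $17,370 = $111,370.
Loss or damage exceeded $50,000 (+60%): $111,370 × 1.6 = $178,192.
Any prior felony conviction (+50%): $178,192 × 1.5 = $267,288.
Prior failure to appear within five years (+40%): $267,288 × 1.4 = $374,203.20.
Result $374,203.20 exceeds the maximum of $50,000; bail is capped at $50,000.

$50,000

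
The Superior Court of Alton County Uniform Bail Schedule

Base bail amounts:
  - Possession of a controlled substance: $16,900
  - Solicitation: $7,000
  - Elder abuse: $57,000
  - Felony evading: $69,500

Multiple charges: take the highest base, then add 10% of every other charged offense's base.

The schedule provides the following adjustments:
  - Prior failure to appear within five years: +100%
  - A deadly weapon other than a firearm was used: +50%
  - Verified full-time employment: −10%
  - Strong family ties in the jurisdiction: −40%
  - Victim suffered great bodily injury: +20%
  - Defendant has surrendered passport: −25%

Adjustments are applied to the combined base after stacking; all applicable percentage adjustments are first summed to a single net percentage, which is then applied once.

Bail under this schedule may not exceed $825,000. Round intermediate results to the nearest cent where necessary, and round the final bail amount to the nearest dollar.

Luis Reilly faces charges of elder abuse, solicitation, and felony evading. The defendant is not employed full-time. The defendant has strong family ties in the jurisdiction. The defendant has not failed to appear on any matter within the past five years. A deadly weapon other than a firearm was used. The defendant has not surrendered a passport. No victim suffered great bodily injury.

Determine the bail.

$83,490

Base amounts from the schedule: elder abuse $57,000; solicitation $7,000; felony evading $69,500.
Stacking rule: highest base plus 10% of each additional charge. Highest is felony evading at $69,500. Additional: $57,000 × 10% = $5,700; $7,000 × 10% = $700. Combined base = $69,500 + $6,400 = $75,900.
Net percentage adjustment: +50% −40% = +10%. $75,900 × 1.1 = $83,490.
$83,490 is within the $825,000 maximum.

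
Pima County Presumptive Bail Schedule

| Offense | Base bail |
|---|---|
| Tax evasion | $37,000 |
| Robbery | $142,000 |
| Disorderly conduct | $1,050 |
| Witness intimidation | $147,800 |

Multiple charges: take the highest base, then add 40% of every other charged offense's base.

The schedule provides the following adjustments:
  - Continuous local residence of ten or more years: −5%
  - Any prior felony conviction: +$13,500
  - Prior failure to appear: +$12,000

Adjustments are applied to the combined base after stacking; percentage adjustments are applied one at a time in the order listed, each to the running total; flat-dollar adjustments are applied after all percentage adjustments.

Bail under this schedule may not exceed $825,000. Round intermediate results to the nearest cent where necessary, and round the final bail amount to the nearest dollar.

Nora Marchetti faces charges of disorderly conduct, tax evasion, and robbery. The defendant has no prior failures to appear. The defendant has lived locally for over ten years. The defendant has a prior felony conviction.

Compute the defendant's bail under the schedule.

$162,859

Base amounts from the schedule: disorderly conduct $1,050; tax evasion $37,000; robbery $142,000.
Stacking rule: highest base plus 40% of each additional charge. Highest is robbery at $142,000. Additional: $1,050 × 40% = $420; $37,000 × 40% = $14,800. Combined base = $142,000 + $15,220 = $157,220.
Continuous local residence of ten or more years (−5%): $157,220 × 0.95 = $149,359.
Any prior felony conviction (+$13,500 flat): $149,359 + $13,500 = $162,859.
$162,859 is within the $825,000 maximum.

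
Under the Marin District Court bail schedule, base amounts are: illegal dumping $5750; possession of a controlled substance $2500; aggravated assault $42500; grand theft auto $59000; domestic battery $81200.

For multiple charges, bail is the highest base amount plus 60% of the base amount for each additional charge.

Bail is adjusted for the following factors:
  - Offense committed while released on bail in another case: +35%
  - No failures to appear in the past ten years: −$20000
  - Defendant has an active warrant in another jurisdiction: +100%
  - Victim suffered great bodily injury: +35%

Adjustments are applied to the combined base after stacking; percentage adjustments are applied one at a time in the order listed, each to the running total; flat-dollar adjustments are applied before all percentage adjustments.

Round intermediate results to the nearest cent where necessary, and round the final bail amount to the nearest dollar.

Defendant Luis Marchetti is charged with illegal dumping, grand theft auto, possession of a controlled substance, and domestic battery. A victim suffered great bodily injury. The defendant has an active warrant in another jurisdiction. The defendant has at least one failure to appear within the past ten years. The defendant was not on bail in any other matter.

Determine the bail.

Base amounts from the schedule: illegal dumping $5750; grand theft auto $59000; possession of a controlled substance $2500; domestic battery $81200.
Stacking rule: highest base plus 60% of each additional charge. Highest is domestic battery at $81200. Additional: $5750 × 60% = $3450; $59000 × 60% = $35400; $2500 × 60% = $1500. Combined base = $81200 + $40350 = $121550.
Defendant has an active warrant in another jurisdiction (+100%): $121550 × 2 = $243100.
Victim suffered great bodily injury (+35%): $243100 × 1.35 = $328185.

$328185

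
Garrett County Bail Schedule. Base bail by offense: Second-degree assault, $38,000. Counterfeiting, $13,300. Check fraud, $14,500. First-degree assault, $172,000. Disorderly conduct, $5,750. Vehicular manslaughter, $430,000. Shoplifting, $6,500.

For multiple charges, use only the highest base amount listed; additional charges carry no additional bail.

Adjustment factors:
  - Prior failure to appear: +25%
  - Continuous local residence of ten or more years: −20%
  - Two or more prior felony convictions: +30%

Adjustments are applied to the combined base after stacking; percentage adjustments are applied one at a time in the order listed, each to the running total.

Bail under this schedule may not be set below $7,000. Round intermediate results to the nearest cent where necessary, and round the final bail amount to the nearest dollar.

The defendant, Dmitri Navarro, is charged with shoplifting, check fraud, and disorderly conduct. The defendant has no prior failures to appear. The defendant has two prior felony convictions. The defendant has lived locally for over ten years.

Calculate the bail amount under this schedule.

$15,080

Base amounts from the schedule: shoplifting $6,500; check fraud $14,500; disorderly conduct $5,750.
Stacking rule: use the highest base only. Highest is check fraud at $14,500. Combined base = $14,500.
Continuous local residence of ten or more years (−20%): $14,500 × 0.8 = $11,600.
Two or more prior felony convictions (+30%): $11,600 × 1.3 = $15,080.
$15,080 is at or above the $7,000 minimum.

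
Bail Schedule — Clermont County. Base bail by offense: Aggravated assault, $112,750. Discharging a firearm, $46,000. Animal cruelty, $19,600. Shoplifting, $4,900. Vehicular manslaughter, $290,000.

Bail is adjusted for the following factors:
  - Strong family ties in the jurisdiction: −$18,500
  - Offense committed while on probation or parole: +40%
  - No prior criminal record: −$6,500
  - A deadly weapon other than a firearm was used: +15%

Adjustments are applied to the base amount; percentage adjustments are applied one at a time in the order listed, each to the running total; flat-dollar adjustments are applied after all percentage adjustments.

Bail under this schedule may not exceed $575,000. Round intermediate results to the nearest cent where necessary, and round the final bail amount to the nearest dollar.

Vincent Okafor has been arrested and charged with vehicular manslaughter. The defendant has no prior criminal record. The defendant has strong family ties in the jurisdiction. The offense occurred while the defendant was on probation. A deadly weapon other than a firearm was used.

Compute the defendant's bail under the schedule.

$441,900

Base amounts from the schedule: vehicular manslaughter $290,000.
Single charge. Combined base = $290,000.
Offense committed while on probation or parole (+40%): $290,000 × 1.4 = $406,000.
A deadly weapon other than a firearm was used (+15%): $406,000 × 1.15 = $466,900.
Strong family ties in the jurisdiction (−$18,500 flat): $466,900 − $18,500 = $448,400.
No prior criminal record (−$6,500 flat): $448,400 − $6,500 = $441,900.
$441,900 is within the $575,000 maximum.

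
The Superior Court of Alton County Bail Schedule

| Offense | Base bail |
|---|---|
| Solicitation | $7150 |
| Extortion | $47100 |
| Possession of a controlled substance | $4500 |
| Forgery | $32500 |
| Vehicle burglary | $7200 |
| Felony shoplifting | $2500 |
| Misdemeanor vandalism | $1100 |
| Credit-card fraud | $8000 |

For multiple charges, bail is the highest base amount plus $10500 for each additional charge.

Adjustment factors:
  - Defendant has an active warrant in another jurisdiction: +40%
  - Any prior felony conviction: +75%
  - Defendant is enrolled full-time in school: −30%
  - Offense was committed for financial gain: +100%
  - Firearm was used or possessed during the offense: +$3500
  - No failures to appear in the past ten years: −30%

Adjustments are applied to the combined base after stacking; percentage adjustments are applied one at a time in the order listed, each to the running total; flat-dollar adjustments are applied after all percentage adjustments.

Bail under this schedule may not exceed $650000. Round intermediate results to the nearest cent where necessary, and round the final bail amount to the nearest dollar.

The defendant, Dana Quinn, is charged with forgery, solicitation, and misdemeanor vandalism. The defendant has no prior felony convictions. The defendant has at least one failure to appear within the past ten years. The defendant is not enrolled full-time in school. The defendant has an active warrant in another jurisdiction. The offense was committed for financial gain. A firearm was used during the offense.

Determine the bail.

Base amounts from the schedule: forgery $32500; solicitation $7150; misdemeanor vandalism $1100.
Stacking rule: highest base plus $10500 per additional charge. Highest is forgery at $32500; 2 additional charges → +$21000. Combined base = $53500.
Defendant has an active warrant in another jurisdiction (+40%): $53500 × 1.4 = $74900.
Offense was committed for financial gain (+100%): $74900 × 2 = $149800.
Firearm was used or possessed during the offense (+$3500 flat): $149800 + $3500 = $153300.
$153300 is within the $650000 maximum.

$153300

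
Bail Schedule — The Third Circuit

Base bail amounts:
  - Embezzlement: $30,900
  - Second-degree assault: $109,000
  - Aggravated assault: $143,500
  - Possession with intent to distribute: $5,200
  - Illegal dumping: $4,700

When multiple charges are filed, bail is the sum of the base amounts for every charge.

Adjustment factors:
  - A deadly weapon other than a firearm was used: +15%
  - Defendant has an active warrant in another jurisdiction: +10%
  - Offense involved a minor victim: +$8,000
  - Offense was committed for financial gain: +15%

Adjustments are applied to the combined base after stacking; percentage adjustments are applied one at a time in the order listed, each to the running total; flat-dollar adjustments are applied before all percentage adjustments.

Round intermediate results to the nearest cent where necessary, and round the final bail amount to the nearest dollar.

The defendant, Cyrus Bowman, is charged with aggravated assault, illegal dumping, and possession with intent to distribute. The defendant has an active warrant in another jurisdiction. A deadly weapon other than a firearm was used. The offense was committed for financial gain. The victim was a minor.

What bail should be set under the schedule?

$234,797

Base amounts from the schedule: aggravated assault $143,500; illegal dumping $4,700; possession with intent to distribute $5,200.
Stacking rule: sum of all bases. $143,500 + $4,700 + $5,200 = $153,400.
Offense involved a minor victim (+$8,000 flat): $153,400 + $8,000 = $161,400.
A deadly weapon other than a firearm was used (+15%): $161,400 × 1.15 = $185,610.
Defendant has an active warrant in another jurisdiction (+10%): $185,610 × 1.1 = $204,171.
Offense was committed for financial gain (+15%): $204,171 × 1.15 = $234,796.65.
Rounded to the nearest dollar: $234,797.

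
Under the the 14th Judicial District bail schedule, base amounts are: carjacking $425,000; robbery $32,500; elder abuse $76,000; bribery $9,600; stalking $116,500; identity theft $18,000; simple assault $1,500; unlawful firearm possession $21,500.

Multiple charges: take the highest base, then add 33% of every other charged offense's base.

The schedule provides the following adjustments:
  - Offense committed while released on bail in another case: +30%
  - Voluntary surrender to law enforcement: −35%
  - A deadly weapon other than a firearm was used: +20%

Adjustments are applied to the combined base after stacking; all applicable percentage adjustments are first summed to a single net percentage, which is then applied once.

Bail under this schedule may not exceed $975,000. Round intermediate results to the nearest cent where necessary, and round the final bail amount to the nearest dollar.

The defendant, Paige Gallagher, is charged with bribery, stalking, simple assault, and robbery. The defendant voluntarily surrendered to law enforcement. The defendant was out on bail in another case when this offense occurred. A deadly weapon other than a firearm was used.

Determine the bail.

$150,521

Base amounts from the schedule: bribery $9,600; stalking $116,500; simple assault $1,500; robbery $32,500.
Stacking rule: highest base plus 33% of each additional charge. Highest is stalking at $116,500. Additional: $9,600 × 33% = $3,168; $1,500 × 33% = $495; $32,500 × 33% = $10,725. Combined base = $116,500 + $14,388 = $130,888.
Net percentage adjustment: +30% −35% +20% = +15%. $130,888 × 1.15 = $150,521.20.
$150,521.20 is within the $975,000 maximum.
Rounded to the nearest dollar: $150,521.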